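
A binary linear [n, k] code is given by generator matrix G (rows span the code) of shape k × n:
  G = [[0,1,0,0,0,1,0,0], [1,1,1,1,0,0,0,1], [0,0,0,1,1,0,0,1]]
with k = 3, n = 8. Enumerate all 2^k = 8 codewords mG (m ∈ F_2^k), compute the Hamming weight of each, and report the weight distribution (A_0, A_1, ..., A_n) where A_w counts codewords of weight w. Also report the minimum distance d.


Weight distribution: A_0 = 1, A_2 = 1, A_3 = 1, A_4 = 2, A_5 = 3. Minimum distance d = 2.

Enumerate all 2^3 = 8 messages m ∈ F_2^3.
For each, compute codeword c = mG in F_2^8, then tally its weight.
  m = 000 → c = 00000000, weight = 0.
  m = 100 → c = 01000100, weight = 2.
  m = 010 → c = 11110001, weight = 5.
  m = 110 → c = 10110101, weight = 5.
  m = 001 → c = 00011001, weight = 3.
  m = 101 → c = 01011101, weight = 5.
  m = 011 → c = 11101000, weight = 4.
  m = 111 → c = 10101100, weight = 4.
Tally weights:
  weight 0: 1 codewords.
  weight 2: 1 codewords.
  weight 3: 1 codewords.
  weight 4: 2 codewords.
  weight 5: 3 codewords.
Minimum distance d = smallest w > 0 with A_w > 0 = 2.
Sanity: Σ A_w = 8 = 2^3 = 8 ✓.


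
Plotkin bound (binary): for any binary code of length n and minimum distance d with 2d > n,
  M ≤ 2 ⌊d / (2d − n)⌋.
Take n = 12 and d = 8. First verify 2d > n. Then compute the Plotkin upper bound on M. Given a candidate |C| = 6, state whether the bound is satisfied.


Plotkin bound M ≤ 4; given |C| = 6 > bound (violated).

Check applicability: 2d = 16, n = 12.
2d − n = 4 > 0, so Plotkin applies.
Compute d/(2d−n) = 8/4 ≈ 2.0000.
⌊d/(2d−n)⌋ = 2.
Plotkin bound: M ≤ 2·2 = 4.
Given |C| = 6, check: VIOLATED.
This |C| is above the Plotkin bound, so no binary code with n = 12, d = 8 and 6 codewords exists.


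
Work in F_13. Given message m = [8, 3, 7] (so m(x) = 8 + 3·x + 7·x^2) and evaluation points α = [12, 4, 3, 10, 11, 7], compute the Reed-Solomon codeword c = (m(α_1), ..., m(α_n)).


c = [12, 2, 2, 10, 4, 8]

Message polynomial: m(x) = 8 + 3·x + 7·x^2 (mod 13).
For each evaluation point α_i, compute m(α_i) mod 13:
  α_1 = 12: Horner steps 7 → 9 → 12, so m(12) = 12.
  α_2 = 4: Horner steps 7 → 5 → 2, so m(4) = 2.
  α_3 = 3: Horner steps 7 → 11 → 2, so m(3) = 2.
  α_4 = 10: Horner steps 7 → 8 → 10, so m(10) = 10.
  α_5 = 11: Horner steps 7 → 2 → 4, so m(11) = 4.
  α_6 = 7: Horner steps 7 → 0 → 8, so m(7) = 8.
Codeword c = [12, 2, 2, 10, 4, 8] ∈ F_13^6.


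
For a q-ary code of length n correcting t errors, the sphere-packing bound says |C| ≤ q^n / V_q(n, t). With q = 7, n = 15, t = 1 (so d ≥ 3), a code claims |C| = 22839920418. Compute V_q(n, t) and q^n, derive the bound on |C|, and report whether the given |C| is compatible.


V_q(n, t) = 91, q^n = 4747561509943, Hamming bound = 52171005603, |C| = 22839920418 ≤ bound (satisfied).

Step 1: Compute V_q(n, t) = Σ_{j=0}^1 C(n, j) (q−1)^j.
  j = 0: C(15,0)·(6)^0 = 1·1 = 1.
  j = 1: C(15,1)·(6)^1 = 15·6 = 90.
  V_q(n, t) = 1 + 90 = 91.
Step 2: q^n = 7^15 = 4747561509943.
Step 3: Hamming bound ⌊q^n / V_q(n,t)⌋ = ⌊4747561509943/91⌋ = 52171005603.
Step 4: Compare |C| = 22839920418 to 52171005603: satisfied.
The claimed |C| lies below the Hamming bound.


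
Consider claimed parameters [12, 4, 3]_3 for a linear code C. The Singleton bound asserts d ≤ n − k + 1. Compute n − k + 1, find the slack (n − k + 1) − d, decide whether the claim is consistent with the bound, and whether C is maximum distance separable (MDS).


Singleton RHS = n − k + 1 = 9, slack = 6, bound satisfied, not MDS.

Singleton bound: d ≤ n − k + 1.
Here n = 12, k = 4, so n − k + 1 = 9.
Given d = 3, check d ≤ 9: YES.
Slack = (n − k + 1) − d = 6.
The code is NOT MDS (slack = 6 > 0).
Description: the claimed parameters are [12, 4, 3]_3; such a code would be non-MDS.


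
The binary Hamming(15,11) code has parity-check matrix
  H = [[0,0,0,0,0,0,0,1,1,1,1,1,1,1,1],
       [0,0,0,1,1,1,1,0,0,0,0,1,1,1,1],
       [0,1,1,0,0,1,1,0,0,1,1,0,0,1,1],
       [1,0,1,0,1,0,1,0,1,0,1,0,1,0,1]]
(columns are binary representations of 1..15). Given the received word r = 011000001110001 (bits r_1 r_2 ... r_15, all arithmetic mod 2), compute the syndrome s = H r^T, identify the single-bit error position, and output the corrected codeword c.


s = (0, 1, 1, 0)^T, error position = 6, corrected codeword c = 011001001110001

Compute s = H r^T mod 2 one row at a time:
  s_1 = 0 + 1 + 1 + 1 + 0 + 0 + 0 + 1 = 4 ≡ 0 (mod 2).
  s_2 = 0 + 0 + 0 + 0 + 0 + 0 + 0 + 1 = 1 ≡ 1 (mod 2).
  s_3 = 1 + 1 + 0 + 0 + 1 + 1 + 0 + 1 = 5 ≡ 1 (mod 2).
  s_4 = 0 + 1 + 0 + 0 + 1 + 1 + 0 + 1 = 4 ≡ 0 (mod 2).
s = (0, 1, 1, 0)^T — this equals column 6 of H (binary 0110), so error is at position 6.
Correct: flip bit 6 of r = 011000001110001 to get c = 011001001110001.


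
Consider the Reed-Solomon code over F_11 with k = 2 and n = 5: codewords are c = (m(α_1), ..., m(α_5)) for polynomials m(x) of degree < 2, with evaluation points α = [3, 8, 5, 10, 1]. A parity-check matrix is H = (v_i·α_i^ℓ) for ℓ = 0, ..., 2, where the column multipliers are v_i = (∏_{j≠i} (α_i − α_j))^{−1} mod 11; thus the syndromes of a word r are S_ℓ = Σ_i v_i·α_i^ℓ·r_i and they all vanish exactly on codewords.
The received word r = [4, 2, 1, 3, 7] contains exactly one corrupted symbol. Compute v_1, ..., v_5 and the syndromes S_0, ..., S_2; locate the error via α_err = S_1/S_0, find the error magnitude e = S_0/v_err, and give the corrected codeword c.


S = (5, 6, 5), error at position 4, error magnitude e = 4, c = [4, 2, 1, 10, 7].

Step 1: column multipliers v_i = (∏_{j≠i}(α_i − α_j))^{−1} mod 11.
  i = 1 (α = 3): (3−8)(3−5)(3−10)(3−1) = (−5)·(−2)·(−7)·2 = −140 ≡ 3, so v_1 = 3^{−1} = 4 (mod 11).
  i = 2 (α = 8): (8−3)(8−5)(8−10)(8−1) = 5·3·(−2)·7 = −210 ≡ 10, so v_2 = 10^{−1} = 10 (mod 11).
  i = 3 (α = 5): (5−3)(5−8)(5−10)(5−1) = 2·(−3)·(−5)·4 = 120 ≡ 10, so v_3 = 10^{−1} = 10 (mod 11).
  i = 4 (α = 10): (10−3)(10−8)(10−5)(10−1) = 7·2·5·9 = 630 ≡ 3, so v_4 = 3^{−1} = 4 (mod 11).
  i = 5 (α = 1): (1−3)(1−8)(1−5)(1−10) = (−2)·(−7)·(−4)·(−9) = 504 ≡ 9, so v_5 = 9^{−1} = 5 (mod 11).
  v = [4, 10, 10, 4, 5].
Step 2: syndromes of r = [4, 2, 1, 3, 7] (all sums mod 11).
  S_0 = Σ v_i r_i = 4·4 + 10·2 + 10·1 + 4·3 + 5·7 = 93 ≡ 5.
  S_1 = Σ v_i α_i r_i = 4·3·4 + 10·8·2 + 10·5·1 + 4·10·3 + 5·1·7 = 413 ≡ 6.
  α_i^2 mod 11 = [9, 9, 3, 1, 1].
  S_2 = Σ v_i α_i^2 r_i = 4·9·4 + 10·9·2 + 10·3·1 + 4·1·3 + 5·1·7 = 401 ≡ 5.
  S = (5, 6, 5) ≠ 0, so r is not a codeword (an error is present).
Step 3: locate the error. For a single error e at position i, S_ℓ = v_i·e·α_i^ℓ, so α_err = S_1/S_0.
  S_0^{−1} = 5^{−1} = 9 (mod 11), so α_err = 6·9 = 54 ≡ 10 = α_4. Error position i = 4.
  Consistency check: S_2/S_1 = 5·2 = 10 ≡ 10 = α_err ✓ (single-error assumption holds).
Step 4: error magnitude e = S_0/v_4 = S_0·∏_{j≠4}(α_4 − α_j) = 5·3 = 15 ≡ 4 (mod 11).
Step 5: correct position 4: c_4 = r_4 − e = 3 − 4 ≡ 10 (mod 11). Hence c = [4, 2, 1, 10, 7].
  Check: interpolating c through the α_i gives m(x) = 3 + 4·x (degree < 2) with m(α_i) = c_i for every i, so c is indeed a codeword.


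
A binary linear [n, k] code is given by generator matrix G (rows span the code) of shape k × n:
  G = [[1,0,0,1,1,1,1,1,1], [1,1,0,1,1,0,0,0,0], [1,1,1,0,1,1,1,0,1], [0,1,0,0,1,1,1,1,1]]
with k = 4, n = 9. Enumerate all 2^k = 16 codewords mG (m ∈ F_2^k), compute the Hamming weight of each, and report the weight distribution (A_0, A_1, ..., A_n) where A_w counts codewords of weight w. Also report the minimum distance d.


Weight distribution: A_0 = 1, A_1 = 1, A_3 = 2, A_4 = 3, A_5 = 3, A_6 = 4, A_7 = 2. Minimum distance d = 1.

Enumerate all 2^4 = 16 messages m ∈ F_2^4.
For each, compute codeword c = mG in F_2^9, then tally its weight.
  m = 0000 → c = 000000000, weight = 0.
  m = 1000 → c = 100111111, weight = 7.
  m = 0100 → c = 110110000, weight = 4.
  m = 1100 → c = 010001111, weight = 5.
  m = 0010 → c = 111011101, weight = 7.
  m = 1010 → c = 011100010, weight = 4.
  m = 0110 → c = 001101101, weight = 5.
  m = 1110 → c = 101010010, weight = 4.
  m = 0001 → c = 010011111, weight = 6.
  m = 1001 → c = 110100000, weight = 3.
  m = 0101 → c = 100101111, weight = 6.
  m = 1101 → c = 000010000, weight = 1.
  m = 0011 → c = 101000010, weight = 3.
  m = 1011 → c = 001111101, weight = 6.
  m = 0111 → c = 011110010, weight = 5.
  m = 1111 → c = 111001101, weight = 6.
Tally weights:
  weight 0: 1 codewords.
  weight 1: 1 codewords.
  weight 3: 2 codewords.
  weight 4: 3 codewords.
  weight 5: 3 codewords.
  weight 6: 4 codewords.
  weight 7: 2 codewords.
Minimum distance d = smallest w > 0 with A_w > 0 = 1.
Sanity: Σ A_w = 16 = 2^4 = 16 ✓.


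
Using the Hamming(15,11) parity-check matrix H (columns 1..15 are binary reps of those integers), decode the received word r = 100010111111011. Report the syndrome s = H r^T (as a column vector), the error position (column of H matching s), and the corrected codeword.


s = (1, 1, 1, 0)^T, error position = 14, corrected codeword c = 100010111111001

Compute s = H r^T mod 2 one row at a time:
  s_1 = 1 + 1 + 1 + 1 + 1 + 0 + 1 + 1 = 7 ≡ 1 (mod 2).
  s_2 = 0 + 1 + 0 + 1 + 1 + 0 + 1 + 1 = 5 ≡ 1 (mod 2).
  s_3 = 0 + 0 + 0 + 1 + 1 + 1 + 1 + 1 = 5 ≡ 1 (mod 2).
  s_4 = 1 + 0 + 1 + 1 + 1 + 1 + 0 + 1 = 6 ≡ 0 (mod 2).
s = (1, 1, 1, 0)^T — this equals column 14 of H (binary 1110), so error is at position 14.
Correct: flip bit 14 of r = 100010111111011 to get c = 100010111111001.


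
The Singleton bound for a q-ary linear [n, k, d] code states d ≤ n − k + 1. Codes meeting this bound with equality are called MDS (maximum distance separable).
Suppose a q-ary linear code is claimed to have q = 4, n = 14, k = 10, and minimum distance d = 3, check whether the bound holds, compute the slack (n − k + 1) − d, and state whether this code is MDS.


Singleton RHS = n − k + 1 = 5, slack = 2, bound satisfied, not MDS.

Singleton bound: d ≤ n − k + 1.
Here n = 14, k = 10, so n − k + 1 = 5.
Given d = 3, check d ≤ 5: YES.
Slack = (n − k + 1) − d = 2.
The code is NOT MDS (slack = 2 > 0).
Description: the claimed parameters are [14, 10, 3]_4; such a code would be non-MDS.


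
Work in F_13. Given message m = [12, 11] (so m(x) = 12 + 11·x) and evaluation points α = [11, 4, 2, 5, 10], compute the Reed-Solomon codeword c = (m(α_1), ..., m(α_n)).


c = [3, 4, 8, 2, 5]

Message polynomial: m(x) = 12 + 11·x (mod 13).
For each evaluation point α_i, compute m(α_i) mod 13:
  α_1 = 11: Horner steps 11 → 3, so m(11) = 3.
  α_2 = 4: Horner steps 11 → 4, so m(4) = 4.
  α_3 = 2: Horner steps 11 → 8, so m(2) = 8.
  α_4 = 5: Horner steps 11 → 2, so m(5) = 2.
  α_5 = 10: Horner steps 11 → 5, so m(10) = 5.
Codeword c = [3, 4, 8, 2, 5] ∈ F_13^5.


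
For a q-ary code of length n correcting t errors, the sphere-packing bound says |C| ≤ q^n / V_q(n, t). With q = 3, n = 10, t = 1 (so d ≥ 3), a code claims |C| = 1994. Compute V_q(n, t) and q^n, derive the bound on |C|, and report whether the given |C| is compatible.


V_q(n, t) = 21, q^n = 59049, Hamming bound = 2811, |C| = 1994 ≤ bound (satisfied).

Step 1: Compute V_q(n, t) = Σ_{j=0}^1 C(n, j) (q−1)^j.
  j = 0: C(10,0)·(2)^0 = 1·1 = 1.
  j = 1: C(10,1)·(2)^1 = 10·2 = 20.
  V_q(n, t) = 1 + 20 = 21.
Step 2: q^n = 3^10 = 59049.
Step 3: Hamming bound ⌊q^n / V_q(n,t)⌋ = ⌊59049/21⌋ = 2811.
Step 4: Compare |C| = 1994 to 2811: satisfied.
The claimed |C| lies below the Hamming bound.


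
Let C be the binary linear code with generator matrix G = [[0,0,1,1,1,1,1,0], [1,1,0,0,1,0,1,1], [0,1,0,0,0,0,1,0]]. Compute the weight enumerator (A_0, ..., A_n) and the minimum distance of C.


Weight distribution: A_0 = 1, A_2 = 1, A_3 = 1, A_5 = 3, A_6 = 2. Minimum distance d = 2.

Enumerate all 2^3 = 8 messages m ∈ F_2^3.
For each, compute codeword c = mG in F_2^8, then tally its weight.
  m = 000 → c = 00000000, weight = 0.
  m = 100 → c = 00111110, weight = 5.
  m = 010 → c = 11001011, weight = 5.
  m = 110 → c = 11110101, weight = 6.
  m = 001 → c = 01000010, weight = 2.
  m = 101 → c = 01111100, weight = 5.
  m = 011 → c = 10001001, weight = 3.
  m = 111 → c = 10110111, weight = 6.
Tally weights:
  weight 0: 1 codewords.
  weight 2: 1 codewords.
  weight 3: 1 codewords.
  weight 5: 3 codewords.
  weight 6: 2 codewords.
Minimum distance d = smallest w > 0 with A_w > 0 = 2.
Sanity: Σ A_w = 8 = 2^3 = 8 ✓.


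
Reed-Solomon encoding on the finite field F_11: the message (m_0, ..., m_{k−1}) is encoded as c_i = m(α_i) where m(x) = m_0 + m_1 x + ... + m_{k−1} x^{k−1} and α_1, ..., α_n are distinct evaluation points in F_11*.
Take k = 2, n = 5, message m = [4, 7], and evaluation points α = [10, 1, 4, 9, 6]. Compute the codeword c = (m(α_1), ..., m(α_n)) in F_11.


c = [8, 0, 10, 1, 2]

Message polynomial: m(x) = 4 + 7·x (mod 11).
For each evaluation point α_i, compute m(α_i) mod 11:
  α_1 = 10: Horner steps 7 → 8, so m(10) = 8.
  α_2 = 1: Horner steps 7 → 0, so m(1) = 0.
  α_3 = 4: Horner steps 7 → 10, so m(4) = 10.
  α_4 = 9: Horner steps 7 → 1, so m(9) = 1.
  α_5 = 6: Horner steps 7 → 2, so m(6) = 2.
Codeword c = [8, 0, 10, 1, 2] ∈ F_11^5.


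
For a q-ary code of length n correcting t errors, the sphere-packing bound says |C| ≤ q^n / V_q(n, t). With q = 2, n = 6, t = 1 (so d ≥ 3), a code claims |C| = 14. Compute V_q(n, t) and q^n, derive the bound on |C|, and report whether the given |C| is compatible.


V_q(n, t) = 7, q^n = 64, Hamming bound = 9, |C| = 14 > bound (violated).

Step 1: Compute V_q(n, t) = Σ_{j=0}^1 C(n, j) (q−1)^j.
  j = 0: C(6,0)·(1)^0 = 1·1 = 1.
  j = 1: C(6,1)·(1)^1 = 6·1 = 6.
  V_q(n, t) = 1 + 6 = 7.
Step 2: q^n = 2^6 = 64.
Step 3: Hamming bound ⌊q^n / V_q(n,t)⌋ = ⌊64/7⌋ = 9.
Step 4: Compare |C| = 14 to 9: violated.
The claimed |C| lies above the Hamming bound, so no 2-ary code of length 6 with d ≥ 3 can have 14 codewords.


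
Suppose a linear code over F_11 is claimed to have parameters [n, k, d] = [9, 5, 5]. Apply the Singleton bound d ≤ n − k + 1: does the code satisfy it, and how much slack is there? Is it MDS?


Singleton RHS = n − k + 1 = 5, slack = 0, bound satisfied, MDS.

Singleton bound: d ≤ n − k + 1.
Here n = 9, k = 5, so n − k + 1 = 5.
Given d = 5, check d ≤ 5: YES.
Slack = (n − k + 1) − d = 0.
The code is MDS (slack = 0).
Description: the claimed parameters are [9, 5, 5]_11; such a code would be MDS (meets Singleton bound).


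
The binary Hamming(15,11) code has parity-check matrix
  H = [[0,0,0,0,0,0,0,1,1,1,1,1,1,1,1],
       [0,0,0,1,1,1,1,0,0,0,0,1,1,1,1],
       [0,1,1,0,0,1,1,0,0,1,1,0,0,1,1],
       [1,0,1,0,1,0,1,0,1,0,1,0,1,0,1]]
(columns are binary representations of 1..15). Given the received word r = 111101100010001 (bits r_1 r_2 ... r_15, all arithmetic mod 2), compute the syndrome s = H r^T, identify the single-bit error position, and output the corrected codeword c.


s = (0, 0, 0, 1)^T, error position = 1, corrected codeword c = 011101100010001

Compute s = H r^T mod 2 one row at a time:
  s_1 = 0 + 0 + 0 + 1 + 0 + 0 + 0 + 1 = 2 ≡ 0 (mod 2).
  s_2 = 1 + 0 + 1 + 1 + 0 + 0 + 0 + 1 = 4 ≡ 0 (mod 2).
  s_3 = 1 + 1 + 1 + 1 + 0 + 1 + 0 + 1 = 6 ≡ 0 (mod 2).
  s_4 = 1 + 1 + 0 + 1 + 0 + 1 + 0 + 1 = 5 ≡ 1 (mod 2).
s = (0, 0, 0, 1)^T — this equals column 1 of H (binary 0001), so error is at position 1.
Correct: flip bit 1 of r = 111101100010001 to get c = 011101100010001.


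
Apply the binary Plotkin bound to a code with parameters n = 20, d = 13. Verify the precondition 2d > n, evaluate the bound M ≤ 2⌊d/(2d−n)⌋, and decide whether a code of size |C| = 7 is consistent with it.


Plotkin bound M ≤ 4; given |C| = 7 > bound (violated).

Check applicability: 2d = 26, n = 20.
2d − n = 6 > 0, so Plotkin applies.
Compute d/(2d−n) = 13/6 ≈ 2.1667.
⌊d/(2d−n)⌋ = 2.
Plotkin bound: M ≤ 2·2 = 4.
Given |C| = 7, check: VIOLATED.
This |C| is above the Plotkin bound, so no binary code with n = 20, d = 13 and 7 codewords exists.


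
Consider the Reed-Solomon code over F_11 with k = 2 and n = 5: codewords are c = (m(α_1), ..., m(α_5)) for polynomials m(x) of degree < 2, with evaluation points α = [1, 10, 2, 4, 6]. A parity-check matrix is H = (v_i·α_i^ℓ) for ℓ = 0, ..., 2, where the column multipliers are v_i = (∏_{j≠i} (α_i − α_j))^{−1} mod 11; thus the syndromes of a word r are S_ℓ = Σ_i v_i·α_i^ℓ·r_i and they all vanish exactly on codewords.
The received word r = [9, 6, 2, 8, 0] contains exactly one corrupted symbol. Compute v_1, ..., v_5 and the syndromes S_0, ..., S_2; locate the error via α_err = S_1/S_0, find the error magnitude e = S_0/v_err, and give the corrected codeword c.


S = (4, 8, 5), error at position 3, error magnitude e = 8, c = [9, 6, 5, 8, 0].

Step 1: column multipliers v_i = (∏_{j≠i}(α_i − α_j))^{−1} mod 11.
  i = 1 (α = 1): (1−10)(1−2)(1−4)(1−6) = (−9)·(−1)·(−3)·(−5) = 135 ≡ 3, so v_1 = 3^{−1} = 4 (mod 11).
  i = 2 (α = 10): (10−1)(10−2)(10−4)(10−6) = 9·8·6·4 = 1728 ≡ 1, so v_2 = 1^{−1} = 1 (mod 11).
  i = 3 (α = 2): (2−1)(2−10)(2−4)(2−6) = 1·(−8)·(−2)·(−4) = −64 ≡ 2, so v_3 = 2^{−1} = 6 (mod 11).
  i = 4 (α = 4): (4−1)(4−10)(4−2)(4−6) = 3·(−6)·2·(−2) = 72 ≡ 6, so v_4 = 6^{−1} = 2 (mod 11).
  i = 5 (α = 6): (6−1)(6−10)(6−2)(6−4) = 5·(−4)·4·2 = −160 ≡ 5, so v_5 = 5^{−1} = 9 (mod 11).
  v = [4, 1, 6, 2, 9].
Step 2: syndromes of r = [9, 6, 2, 8, 0] (all sums mod 11).
  S_0 = Σ v_i r_i = 4·9 + 1·6 + 6·2 + 2·8 + 9·0 = 70 ≡ 4.
  S_1 = Σ v_i α_i r_i = 4·1·9 + 1·10·6 + 6·2·2 + 2·4·8 + 9·6·0 = 184 ≡ 8.
  α_i^2 mod 11 = [1, 1, 4, 5, 3].
  S_2 = Σ v_i α_i^2 r_i = 4·1·9 + 1·1·6 + 6·4·2 + 2·5·8 + 9·3·0 = 170 ≡ 5.
  S = (4, 8, 5) ≠ 0, so r is not a codeword (an error is present).
Step 3: locate the error. For a single error e at position i, S_ℓ = v_i·e·α_i^ℓ, so α_err = S_1/S_0.
  S_0^{−1} = 4^{−1} = 3 (mod 11), so α_err = 8·3 = 24 ≡ 2 = α_3. Error position i = 3.
  Consistency check: S_2/S_1 = 5·7 = 35 ≡ 2 = α_err ✓ (single-error assumption holds).
Step 4: error magnitude e = S_0/v_3 = S_0·∏_{j≠3}(α_3 − α_j) = 4·2 = 8 ≡ 8 (mod 11).
Step 5: correct position 3: c_3 = r_3 − e = 2 − 8 ≡ 5 (mod 11). Hence c = [9, 6, 5, 8, 0].
  Check: interpolating c through the α_i gives m(x) = 2 + 7·x (degree < 2) with m(α_i) = c_i for every i, so c is indeed a codeword.


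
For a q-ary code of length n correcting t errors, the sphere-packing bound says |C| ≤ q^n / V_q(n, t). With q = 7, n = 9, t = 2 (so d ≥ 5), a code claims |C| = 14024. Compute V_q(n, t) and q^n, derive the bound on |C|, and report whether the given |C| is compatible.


V_q(n, t) = 1351, q^n = 40353607, Hamming bound = 29869, |C| = 14024 ≤ bound (satisfied).

Step 1: Compute V_q(n, t) = Σ_{j=0}^2 C(n, j) (q−1)^j.
  j = 0: C(9,0)·(6)^0 = 1·1 = 1.
  j = 1: C(9,1)·(6)^1 = 9·6 = 54.
  j = 2: C(9,2)·(6)^2 = 36·36 = 1296.
  V_q(n, t) = 1 + 54 + 1296 = 1351.
Step 2: q^n = 7^9 = 40353607.
Step 3: Hamming bound ⌊q^n / V_q(n,t)⌋ = ⌊40353607/1351⌋ = 29869.
Step 4: Compare |C| = 14024 to 29869: satisfied.
The claimed |C| lies below the Hamming bound.


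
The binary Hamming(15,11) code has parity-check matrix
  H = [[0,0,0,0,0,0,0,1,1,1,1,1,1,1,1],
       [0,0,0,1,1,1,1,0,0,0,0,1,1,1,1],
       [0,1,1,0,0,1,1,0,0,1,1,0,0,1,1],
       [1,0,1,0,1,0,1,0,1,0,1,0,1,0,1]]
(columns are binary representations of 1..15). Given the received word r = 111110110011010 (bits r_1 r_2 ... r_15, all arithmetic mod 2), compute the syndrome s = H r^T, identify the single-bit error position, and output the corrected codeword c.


s = (0, 1, 1, 1)^T, error position = 7, corrected codeword c = 111110010011010

Compute s = H r^T mod 2 one row at a time:
  s_1 = 1 + 0 + 0 + 1 + 1 + 0 + 1 + 0 = 4 ≡ 0 (mod 2).
  s_2 = 1 + 1 + 0 + 1 + 1 + 0 + 1 + 0 = 5 ≡ 1 (mod 2).
  s_3 = 1 + 1 + 0 + 1 + 0 + 1 + 1 + 0 = 5 ≡ 1 (mod 2).
  s_4 = 1 + 1 + 1 + 1 + 0 + 1 + 0 + 0 = 5 ≡ 1 (mod 2).
s = (0, 1, 1, 1)^T — this equals column 7 of H (binary 0111), so error is at position 7.
Correct: flip bit 7 of r = 111110110011010 to get c = 111110010011010.


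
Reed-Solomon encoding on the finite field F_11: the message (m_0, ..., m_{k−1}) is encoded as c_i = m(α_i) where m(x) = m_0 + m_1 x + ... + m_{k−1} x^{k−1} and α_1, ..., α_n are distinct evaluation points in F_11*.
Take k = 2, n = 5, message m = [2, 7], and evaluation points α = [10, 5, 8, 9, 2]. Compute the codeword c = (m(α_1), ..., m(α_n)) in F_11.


c = [6, 4, 3, 10, 5]

Message polynomial: m(x) = 2 + 7·x (mod 11).
For each evaluation point α_i, compute m(α_i) mod 11:
  α_1 = 10: Horner steps 7 → 6, so m(10) = 6.
  α_2 = 5: Horner steps 7 → 4, so m(5) = 4.
  α_3 = 8: Horner steps 7 → 3, so m(8) = 3.
  α_4 = 9: Horner steps 7 → 10, so m(9) = 10.
  α_5 = 2: Horner steps 7 → 5, so m(2) = 5.
Codeword c = [6, 4, 3, 10, 5] ∈ F_11^5.


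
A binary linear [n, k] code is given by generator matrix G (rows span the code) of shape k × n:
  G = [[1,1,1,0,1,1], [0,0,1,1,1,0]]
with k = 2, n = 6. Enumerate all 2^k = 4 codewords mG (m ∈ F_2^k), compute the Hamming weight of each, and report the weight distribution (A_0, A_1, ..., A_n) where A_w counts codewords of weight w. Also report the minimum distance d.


Weight distribution: A_0 = 1, A_3 = 1, A_4 = 1, A_5 = 1. Minimum distance d = 3.

Enumerate all 2^2 = 4 messages m ∈ F_2^2.
For each, compute codeword c = mG in F_2^6, then tally its weight.
  m = 00 → c = 000000, weight = 0.
  m = 10 → c = 111011, weight = 5.
  m = 01 → c = 001110, weight = 3.
  m = 11 → c = 110101, weight = 4.
Tally weights:
  weight 0: 1 codewords.
  weight 3: 1 codewords.
  weight 4: 1 codewords.
  weight 5: 1 codewords.
Minimum distance d = smallest w > 0 with A_w > 0 = 3.
Sanity: Σ A_w = 4 = 2^2 = 4 ✓.


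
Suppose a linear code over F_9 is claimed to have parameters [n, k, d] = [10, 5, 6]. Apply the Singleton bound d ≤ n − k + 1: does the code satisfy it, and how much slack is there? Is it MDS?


Singleton RHS = n − k + 1 = 6, slack = 0, bound satisfied, MDS.

Singleton bound: d ≤ n − k + 1.
Here n = 10, k = 5, so n − k + 1 = 6.
Given d = 6, check d ≤ 6: YES.
Slack = (n − k + 1) − d = 0.
The code is MDS (slack = 0).
Description: the claimed parameters are [10, 5, 6]_9; such a code would be MDS (meets Singleton bound).


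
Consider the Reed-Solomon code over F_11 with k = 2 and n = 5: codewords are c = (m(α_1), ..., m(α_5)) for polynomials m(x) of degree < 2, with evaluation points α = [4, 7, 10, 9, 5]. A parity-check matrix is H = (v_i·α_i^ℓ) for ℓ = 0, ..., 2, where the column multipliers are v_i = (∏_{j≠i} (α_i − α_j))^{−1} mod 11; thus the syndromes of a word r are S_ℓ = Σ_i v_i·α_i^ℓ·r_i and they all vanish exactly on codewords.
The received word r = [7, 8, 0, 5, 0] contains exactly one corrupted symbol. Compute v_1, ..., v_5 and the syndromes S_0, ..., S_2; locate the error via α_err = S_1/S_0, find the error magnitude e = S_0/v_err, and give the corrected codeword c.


S = (1, 10, 1), error at position 3, error magnitude e = 2, c = [7, 8, 9, 5, 0].

Step 1: column multipliers v_i = (∏_{j≠i}(α_i − α_j))^{−1} mod 11.
  i = 1 (α = 4): (4−7)(4−10)(4−9)(4−5) = (−3)·(−6)·(−5)·(−1) = 90 ≡ 2, so v_1 = 2^{−1} = 6 (mod 11).
  i = 2 (α = 7): (7−4)(7−10)(7−9)(7−5) = 3·(−3)·(−2)·2 = 36 ≡ 3, so v_2 = 3^{−1} = 4 (mod 11).
  i = 3 (α = 10): (10−4)(10−7)(10−9)(10−5) = 6·3·1·5 = 90 ≡ 2, so v_3 = 2^{−1} = 6 (mod 11).
  i = 4 (α = 9): (9−4)(9−7)(9−10)(9−5) = 5·2·(−1)·4 = −40 ≡ 4, so v_4 = 4^{−1} = 3 (mod 11).
  i = 5 (α = 5): (5−4)(5−7)(5−10)(5−9) = 1·(−2)·(−5)·(−4) = −40 ≡ 4, so v_5 = 4^{−1} = 3 (mod 11).
  v = [6, 4, 6, 3, 3].
Step 2: syndromes of r = [7, 8, 0, 5, 0] (all sums mod 11).
  S_0 = Σ v_i r_i = 6·7 + 4·8 + 6·0 + 3·5 + 3·0 = 89 ≡ 1.
  S_1 = Σ v_i α_i r_i = 6·4·7 + 4·7·8 + 6·10·0 + 3·9·5 + 3·5·0 = 527 ≡ 10.
  α_i^2 mod 11 = [5, 5, 1, 4, 3].
  S_2 = Σ v_i α_i^2 r_i = 6·5·7 + 4·5·8 + 6·1·0 + 3·4·5 + 3·3·0 = 430 ≡ 1.
  S = (1, 10, 1) ≠ 0, so r is not a codeword (an error is present).
Step 3: locate the error. For a single error e at position i, S_ℓ = v_i·e·α_i^ℓ, so α_err = S_1/S_0.
  S_0^{−1} = 1^{−1} = 1 (mod 11), so α_err = 10·1 = 10 ≡ 10 = α_3. Error position i = 3.
  Consistency check: S_2/S_1 = 1·10 = 10 ≡ 10 = α_err ✓ (single-error assumption holds).
Step 4: error magnitude e = S_0/v_3 = S_0·∏_{j≠3}(α_3 − α_j) = 1·2 = 2 ≡ 2 (mod 11).
Step 5: correct position 3: c_3 = r_3 − e = 0 − 2 ≡ 9 (mod 11). Hence c = [7, 8, 9, 5, 0].
  Check: interpolating c through the α_i gives m(x) = 2 + 4·x (degree < 2) with m(α_i) = c_i for every i, so c is indeed a codeword.


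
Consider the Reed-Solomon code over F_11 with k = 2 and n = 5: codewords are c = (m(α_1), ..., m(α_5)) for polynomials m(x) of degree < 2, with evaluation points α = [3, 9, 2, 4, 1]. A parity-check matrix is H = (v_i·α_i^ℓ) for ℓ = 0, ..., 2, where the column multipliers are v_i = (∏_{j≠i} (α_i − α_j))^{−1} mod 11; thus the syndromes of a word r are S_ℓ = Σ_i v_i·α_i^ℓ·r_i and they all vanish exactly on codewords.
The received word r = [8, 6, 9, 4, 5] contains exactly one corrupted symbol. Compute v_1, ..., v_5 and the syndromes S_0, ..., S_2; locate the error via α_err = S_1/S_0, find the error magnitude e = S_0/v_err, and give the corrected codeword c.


S = (1, 2, 4), error at position 3, error magnitude e = 8, c = [8, 6, 1, 4, 5].

Step 1: column multipliers v_i = (∏_{j≠i}(α_i − α_j))^{−1} mod 11.
  i = 1 (α = 3): (3−9)(3−2)(3−4)(3−1) = (−6)·1·(−1)·2 = 12 ≡ 1, so v_1 = 1^{−1} = 1 (mod 11).
  i = 2 (α = 9): (9−3)(9−2)(9−4)(9−1) = 6·7·5·8 = 1680 ≡ 8, so v_2 = 8^{−1} = 7 (mod 11).
  i = 3 (α = 2): (2−3)(2−9)(2−4)(2−1) = (−1)·(−7)·(−2)·1 = −14 ≡ 8, so v_3 = 8^{−1} = 7 (mod 11).
  i = 4 (α = 4): (4−3)(4−9)(4−2)(4−1) = 1·(−5)·2·3 = −30 ≡ 3, so v_4 = 3^{−1} = 4 (mod 11).
  i = 5 (α = 1): (1−3)(1−9)(1−2)(1−4) = (−2)·(−8)·(−1)·(−3) = 48 ≡ 4, so v_5 = 4^{−1} = 3 (mod 11).
  v = [1, 7, 7, 4, 3].
Step 2: syndromes of r = [8, 6, 9, 4, 5] (all sums mod 11).
  S_0 = Σ v_i r_i = 1·8 + 7·6 + 7·9 + 4·4 + 3·5 = 144 ≡ 1.
  S_1 = Σ v_i α_i r_i = 1·3·8 + 7·9·6 + 7·2·9 + 4·4·4 + 3·1·5 = 607 ≡ 2.
  α_i^2 mod 11 = [9, 4, 4, 5, 1].
  S_2 = Σ v_i α_i^2 r_i = 1·9·8 + 7·4·6 + 7·4·9 + 4·5·4 + 3·1·5 = 587 ≡ 4.
  S = (1, 2, 4) ≠ 0, so r is not a codeword (an error is present).
Step 3: locate the error. For a single error e at position i, S_ℓ = v_i·e·α_i^ℓ, so α_err = S_1/S_0.
  S_0^{−1} = 1^{−1} = 1 (mod 11), so α_err = 2·1 = 2 ≡ 2 = α_3. Error position i = 3.
  Consistency check: S_2/S_1 = 4·6 = 24 ≡ 2 = α_err ✓ (single-error assumption holds).
Step 4: error magnitude e = S_0/v_3 = S_0·∏_{j≠3}(α_3 − α_j) = 1·8 = 8 ≡ 8 (mod 11).
Step 5: correct position 3: c_3 = r_3 − e = 9 − 8 ≡ 1 (mod 11). Hence c = [8, 6, 1, 4, 5].
  Check: interpolating c through the α_i gives m(x) = 9 + 7·x (degree < 2) with m(α_i) = c_i for every i, so c is indeed a codeword.


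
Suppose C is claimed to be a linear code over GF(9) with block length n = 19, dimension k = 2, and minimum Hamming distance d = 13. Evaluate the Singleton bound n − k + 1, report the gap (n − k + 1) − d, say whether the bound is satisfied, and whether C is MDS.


Singleton RHS = n − k + 1 = 18, slack = 5, bound satisfied, not MDS.

Singleton bound: d ≤ n − k + 1.
Here n = 19, k = 2, so n − k + 1 = 18.
Given d = 13, check d ≤ 18: YES.
Slack = (n − k + 1) − d = 5.
The code is NOT MDS (slack = 5 > 0).
Description: the claimed parameters are [19, 2, 13]_9; such a code would be non-MDS.


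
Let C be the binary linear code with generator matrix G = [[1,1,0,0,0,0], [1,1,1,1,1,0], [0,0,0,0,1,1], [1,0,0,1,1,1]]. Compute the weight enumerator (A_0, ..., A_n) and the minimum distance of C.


Weight distribution: A_0 = 1, A_2 = 4, A_3 = 6, A_4 = 3, A_5 = 2. Minimum distance d = 2.

Enumerate all 2^4 = 16 messages m ∈ F_2^4.
For each, compute codeword c = mG in F_2^6, then tally its weight.
  m = 0000 → c = 000000, weight = 0.
  m = 1000 → c = 110000, weight = 2.
  m = 0100 → c = 111110, weight = 5.
  m = 1100 → c = 001110, weight = 3.
  m = 0010 → c = 000011, weight = 2.
  m = 1010 → c = 110011, weight = 4.
  m = 0110 → c = 111101, weight = 5.
  m = 1110 → c = 001101, weight = 3.
  m = 0001 → c = 100111, weight = 4.
  m = 1001 → c = 010111, weight = 4.
  m = 0101 → c = 011001, weight = 3.
  m = 1101 → c = 101001, weight = 3.
  m = 0011 → c = 100100, weight = 2.
  m = 1011 → c = 010100, weight = 2.
  m = 0111 → c = 011010, weight = 3.
  m = 1111 → c = 101010, weight = 3.
Tally weights:
  weight 0: 1 codewords.
  weight 2: 4 codewords.
  weight 3: 6 codewords.
  weight 4: 3 codewords.
  weight 5: 2 codewords.
Minimum distance d = smallest w > 0 with A_w > 0 = 2.
Sanity: Σ A_w = 16 = 2^4 = 16 ✓.


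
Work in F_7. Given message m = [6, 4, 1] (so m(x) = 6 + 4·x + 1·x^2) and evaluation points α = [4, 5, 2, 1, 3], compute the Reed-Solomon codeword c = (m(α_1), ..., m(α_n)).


c = [3, 2, 4, 4, 6]

Message polynomial: m(x) = 6 + 4·x + 1·x^2 (mod 7).
For each evaluation point α_i, compute m(α_i) mod 7:
  α_1 = 4: Horner steps 1 → 1 → 3, so m(4) = 3.
  α_2 = 5: Horner steps 1 → 2 → 2, so m(5) = 2.
  α_3 = 2: Horner steps 1 → 6 → 4, so m(2) = 4.
  α_4 = 1: Horner steps 1 → 5 → 4, so m(1) = 4.
  α_5 = 3: Horner steps 1 → 0 → 6, so m(3) = 6.
Codeword c = [3, 2, 4, 4, 6] ∈ F_7^5.


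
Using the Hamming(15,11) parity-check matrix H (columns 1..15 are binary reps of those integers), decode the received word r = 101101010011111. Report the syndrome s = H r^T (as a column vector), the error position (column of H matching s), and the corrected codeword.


s = (0, 0, 1, 1)^T, error position = 3, corrected codeword c = 100101010011111

Compute s = H r^T mod 2 one row at a time:
  s_1 = 1 + 0 + 0 + 1 + 1 + 1 + 1 + 1 = 6 ≡ 0 (mod 2).
  s_2 = 1 + 0 + 1 + 0 + 1 + 1 + 1 + 1 = 6 ≡ 0 (mod 2).
  s_3 = 0 + 1 + 1 + 0 + 0 + 1 + 1 + 1 = 5 ≡ 1 (mod 2).
  s_4 = 1 + 1 + 0 + 0 + 0 + 1 + 1 + 1 = 5 ≡ 1 (mod 2).
s = (0, 0, 1, 1)^T — this equals column 3 of H (binary 0011), so error is at position 3.
Correct: flip bit 3 of r = 101101010011111 to get c = 100101010011111.


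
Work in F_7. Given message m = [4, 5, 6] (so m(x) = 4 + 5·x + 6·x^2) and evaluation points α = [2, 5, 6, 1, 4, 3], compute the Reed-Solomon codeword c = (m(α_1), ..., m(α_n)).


c = [3, 4, 5, 1, 1, 3]

Message polynomial: m(x) = 4 + 5·x + 6·x^2 (mod 7).
For each evaluation point α_i, compute m(α_i) mod 7:
  α_1 = 2: Horner steps 6 → 3 → 3, so m(2) = 3.
  α_2 = 5: Horner steps 6 → 0 → 4, so m(5) = 4.
  α_3 = 6: Horner steps 6 → 6 → 5, so m(6) = 5.
  α_4 = 1: Horner steps 6 → 4 → 1, so m(1) = 1.
  α_5 = 4: Horner steps 6 → 1 → 1, so m(4) = 1.
  α_6 = 3: Horner steps 6 → 2 → 3, so m(3) = 3.
Codeword c = [3, 4, 5, 1, 1, 3] ∈ F_7^6.


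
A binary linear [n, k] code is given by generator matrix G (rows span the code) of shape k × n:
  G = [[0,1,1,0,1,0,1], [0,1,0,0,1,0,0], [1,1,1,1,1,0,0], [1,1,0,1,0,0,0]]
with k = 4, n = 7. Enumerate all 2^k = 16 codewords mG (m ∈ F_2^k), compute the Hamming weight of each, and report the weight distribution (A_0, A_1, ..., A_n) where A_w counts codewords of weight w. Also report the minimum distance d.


Weight distribution: A_0 = 1, A_2 = 6, A_3 = 4, A_4 = 1, A_5 = 4. Minimum distance d = 2.

Enumerate all 2^4 = 16 messages m ∈ F_2^4.
For each, compute codeword c = mG in F_2^7, then tally its weight.
  m = 0000 → c = 0000000, weight = 0.
  m = 1000 → c = 0110101, weight = 4.
  m = 0100 → c = 0100100, weight = 2.
  m = 1100 → c = 0010001, weight = 2.
  m = 0010 → c = 1111100, weight = 5.
  m = 1010 → c = 1001001, weight = 3.
  m = 0110 → c = 1011000, weight = 3.
  m = 1110 → c = 1101101, weight = 5.
  m = 0001 → c = 1101000, weight = 3.
  m = 1001 → c = 1011101, weight = 5.
  m = 0101 → c = 1001100, weight = 3.
  m = 1101 → c = 1111001, weight = 5.
  m = 0011 → c = 0010100, weight = 2.
  m = 1011 → c = 0100001, weight = 2.
  m = 0111 → c = 0110000, weight = 2.
  m = 1111 → c = 0000101, weight = 2.
Tally weights:
  weight 0: 1 codewords.
  weight 2: 6 codewords.
  weight 3: 4 codewords.
  weight 4: 1 codewords.
  weight 5: 4 codewords.
Minimum distance d = smallest w > 0 with A_w > 0 = 2.
Sanity: Σ A_w = 16 = 2^4 = 16 ✓.


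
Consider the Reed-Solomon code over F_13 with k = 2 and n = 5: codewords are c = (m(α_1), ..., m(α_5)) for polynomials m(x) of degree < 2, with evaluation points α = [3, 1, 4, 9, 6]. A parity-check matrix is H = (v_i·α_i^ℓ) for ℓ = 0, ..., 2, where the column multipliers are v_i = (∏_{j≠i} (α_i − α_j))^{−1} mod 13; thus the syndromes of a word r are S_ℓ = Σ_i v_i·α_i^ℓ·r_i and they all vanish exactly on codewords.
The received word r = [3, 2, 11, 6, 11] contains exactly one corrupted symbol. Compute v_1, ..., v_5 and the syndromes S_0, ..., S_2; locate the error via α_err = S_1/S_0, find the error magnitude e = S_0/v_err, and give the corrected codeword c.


S = (10, 1, 4), error at position 3, error magnitude e = 1, c = [3, 2, 10, 6, 11].

Step 1: column multipliers v_i = (∏_{j≠i}(α_i − α_j))^{−1} mod 13.
  i = 1 (α = 3): (3−1)(3−4)(3−9)(3−6) = 2·(−1)·(−6)·(−3) = −36 ≡ 3, so v_1 = 3^{−1} = 9 (mod 13).
  i = 2 (α = 1): (1−3)(1−4)(1−9)(1−6) = (−2)·(−3)·(−8)·(−5) = 240 ≡ 6, so v_2 = 6^{−1} = 11 (mod 13).
  i = 3 (α = 4): (4−3)(4−1)(4−9)(4−6) = 1·3·(−5)·(−2) = 30 ≡ 4, so v_3 = 4^{−1} = 10 (mod 13).
  i = 4 (α = 9): (9−3)(9−1)(9−4)(9−6) = 6·8·5·3 = 720 ≡ 5, so v_4 = 5^{−1} = 8 (mod 13).
  i = 5 (α = 6): (6−3)(6−1)(6−4)(6−9) = 3·5·2·(−3) = −90 ≡ 1, so v_5 = 1^{−1} = 1 (mod 13).
  v = [9, 11, 10, 8, 1].
Step 2: syndromes of r = [3, 2, 11, 6, 11] (all sums mod 13).
  S_0 = Σ v_i r_i = 9·3 + 11·2 + 10·11 + 8·6 + 1·11 = 218 ≡ 10.
  S_1 = Σ v_i α_i r_i = 9·3·3 + 11·1·2 + 10·4·11 + 8·9·6 + 1·6·11 = 1041 ≡ 1.
  α_i^2 mod 13 = [9, 1, 3, 3, 10].
  S_2 = Σ v_i α_i^2 r_i = 9·9·3 + 11·1·2 + 10·3·11 + 8·3·6 + 1·10·11 = 849 ≡ 4.
  S = (10, 1, 4) ≠ 0, so r is not a codeword (an error is present).
Step 3: locate the error. For a single error e at position i, S_ℓ = v_i·e·α_i^ℓ, so α_err = S_1/S_0.
  S_0^{−1} = 10^{−1} = 4 (mod 13), so α_err = 1·4 = 4 ≡ 4 = α_3. Error position i = 3.
  Consistency check: S_2/S_1 = 4·1 = 4 ≡ 4 = α_err ✓ (single-error assumption holds).
Step 4: error magnitude e = S_0/v_3 = S_0·∏_{j≠3}(α_3 − α_j) = 10·4 = 40 ≡ 1 (mod 13).
Step 5: correct position 3: c_3 = r_3 − e = 11 − 1 ≡ 10 (mod 13). Hence c = [3, 2, 10, 6, 11].
  Check: interpolating c through the α_i gives m(x) = 8 + 7·x (degree < 2) with m(α_i) = c_i for every i, so c is indeed a codeword.


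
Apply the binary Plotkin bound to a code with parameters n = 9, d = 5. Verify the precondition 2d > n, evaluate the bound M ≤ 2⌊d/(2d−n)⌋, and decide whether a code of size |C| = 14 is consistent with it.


Plotkin bound M ≤ 10; given |C| = 14 > bound (violated).

Check applicability: 2d = 10, n = 9.
2d − n = 1 > 0, so Plotkin applies.
Compute d/(2d−n) = 5/1 ≈ 5.0000.
⌊d/(2d−n)⌋ = 5.
Plotkin bound: M ≤ 2·5 = 10.
Given |C| = 14, check: VIOLATED.
This |C| is above the Plotkin bound, so no binary code with n = 9, d = 5 and 14 codewords exists.


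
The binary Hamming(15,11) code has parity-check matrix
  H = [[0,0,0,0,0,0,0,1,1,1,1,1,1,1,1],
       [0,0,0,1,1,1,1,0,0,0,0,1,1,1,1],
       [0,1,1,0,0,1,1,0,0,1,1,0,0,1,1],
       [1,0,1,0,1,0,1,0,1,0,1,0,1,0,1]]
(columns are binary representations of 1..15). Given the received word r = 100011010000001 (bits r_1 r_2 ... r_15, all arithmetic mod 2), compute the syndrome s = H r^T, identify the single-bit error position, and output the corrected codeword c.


s = (0, 1, 0, 1)^T, error position = 5, corrected codeword c = 100001010000001

Compute s = H r^T mod 2 one row at a time:
  s_1 = 1 + 0 + 0 + 0 + 0 + 0 + 0 + 1 = 2 ≡ 0 (mod 2).
  s_2 = 0 + 1 + 1 + 0 + 0 + 0 + 0 + 1 = 3 ≡ 1 (mod 2).
  s_3 = 0 + 0 + 1 + 0 + 0 + 0 + 0 + 1 = 2 ≡ 0 (mod 2).
  s_4 = 1 + 0 + 1 + 0 + 0 + 0 + 0 + 1 = 3 ≡ 1 (mod 2).
s = (0, 1, 0, 1)^T — this equals column 5 of H (binary 0101), so error is at position 5.
Correct: flip bit 5 of r = 100011010000001 to get c = 100001010000001.


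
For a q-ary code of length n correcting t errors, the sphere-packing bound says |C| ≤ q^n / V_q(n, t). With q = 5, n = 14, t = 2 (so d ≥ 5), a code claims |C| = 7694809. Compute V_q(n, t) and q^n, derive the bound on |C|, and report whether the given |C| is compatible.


V_q(n, t) = 1513, q^n = 6103515625, Hamming bound = 4034048, |C| = 7694809 > bound (violated).

Step 1: Compute V_q(n, t) = Σ_{j=0}^2 C(n, j) (q−1)^j.
  j = 0: C(14,0)·(4)^0 = 1·1 = 1.
  j = 1: C(14,1)·(4)^1 = 14·4 = 56.
  j = 2: C(14,2)·(4)^2 = 91·16 = 1456.
  V_q(n, t) = 1 + 56 + 1456 = 1513.
Step 2: q^n = 5^14 = 6103515625.
Step 3: Hamming bound ⌊q^n / V_q(n,t)⌋ = ⌊6103515625/1513⌋ = 4034048.
Step 4: Compare |C| = 7694809 to 4034048: violated.
The claimed |C| lies above the Hamming bound, so no 5-ary code of length 14 with d ≥ 5 can have 7694809 codewords.


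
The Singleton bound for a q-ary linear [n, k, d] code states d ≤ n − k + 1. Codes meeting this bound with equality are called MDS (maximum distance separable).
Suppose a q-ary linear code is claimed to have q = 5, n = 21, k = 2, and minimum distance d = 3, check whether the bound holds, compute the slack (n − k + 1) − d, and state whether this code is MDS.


Singleton RHS = n − k + 1 = 20, slack = 17, bound satisfied, not MDS.

Singleton bound: d ≤ n − k + 1.
Here n = 21, k = 2, so n − k + 1 = 20.
Given d = 3, check d ≤ 20: YES.
Slack = (n − k + 1) − d = 17.
The code is NOT MDS (slack = 17 > 0).
Description: the claimed parameters are [21, 2, 3]_5; such a code would be non-MDS.


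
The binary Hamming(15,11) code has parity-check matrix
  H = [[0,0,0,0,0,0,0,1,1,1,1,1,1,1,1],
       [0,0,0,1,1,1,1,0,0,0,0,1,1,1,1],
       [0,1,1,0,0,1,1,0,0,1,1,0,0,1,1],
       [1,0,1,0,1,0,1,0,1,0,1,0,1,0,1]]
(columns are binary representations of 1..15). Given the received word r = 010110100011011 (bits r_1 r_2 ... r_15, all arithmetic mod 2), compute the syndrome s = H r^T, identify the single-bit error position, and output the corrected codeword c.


s = (0, 0, 1, 0)^T, error position = 2, corrected codeword c = 000110100011011

Compute s = H r^T mod 2 one row at a time:
  s_1 = 0 + 0 + 0 + 1 + 1 + 0 + 1 + 1 = 4 ≡ 0 (mod 2).
  s_2 = 1 + 1 + 0 + 1 + 1 + 0 + 1 + 1 = 6 ≡ 0 (mod 2).
  s_3 = 1 + 0 + 0 + 1 + 0 + 1 + 1 + 1 = 5 ≡ 1 (mod 2).
  s_4 = 0 + 0 + 1 + 1 + 0 + 1 + 0 + 1 = 4 ≡ 0 (mod 2).
s = (0, 0, 1, 0)^T — this equals column 2 of H (binary 0010), so error is at position 2.
Correct: flip bit 2 of r = 010110100011011 to get c = 000110100011011.


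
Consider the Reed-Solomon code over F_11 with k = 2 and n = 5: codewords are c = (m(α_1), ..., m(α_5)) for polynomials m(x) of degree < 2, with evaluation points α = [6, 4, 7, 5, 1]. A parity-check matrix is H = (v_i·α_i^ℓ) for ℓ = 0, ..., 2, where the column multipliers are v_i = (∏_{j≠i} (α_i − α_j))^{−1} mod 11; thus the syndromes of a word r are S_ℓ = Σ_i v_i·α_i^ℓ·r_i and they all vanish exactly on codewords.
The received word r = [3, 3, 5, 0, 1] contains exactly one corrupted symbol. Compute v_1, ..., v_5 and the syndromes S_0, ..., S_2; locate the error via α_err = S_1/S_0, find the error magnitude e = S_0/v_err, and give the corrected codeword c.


S = (6, 3, 7), error at position 1, error magnitude e = 6, c = [8, 3, 5, 0, 1].

Step 1: column multipliers v_i = (∏_{j≠i}(α_i − α_j))^{−1} mod 11.
  i = 1 (α = 6): (6−4)(6−7)(6−5)(6−1) = 2·(−1)·1·5 = −10 ≡ 1, so v_1 = 1^{−1} = 1 (mod 11).
  i = 2 (α = 4): (4−6)(4−7)(4−5)(4−1) = (−2)·(−3)·(−1)·3 = −18 ≡ 4, so v_2 = 4^{−1} = 3 (mod 11).
  i = 3 (α = 7): (7−6)(7−4)(7−5)(7−1) = 1·3·2·6 = 36 ≡ 3, so v_3 = 3^{−1} = 4 (mod 11).
  i = 4 (α = 5): (5−6)(5−4)(5−7)(5−1) = (−1)·1·(−2)·4 = 8 ≡ 8, so v_4 = 8^{−1} = 7 (mod 11).
  i = 5 (α = 1): (1−6)(1−4)(1−7)(1−5) = (−5)·(−3)·(−6)·(−4) = 360 ≡ 8, so v_5 = 8^{−1} = 7 (mod 11).
  v = [1, 3, 4, 7, 7].
Step 2: syndromes of r = [3, 3, 5, 0, 1] (all sums mod 11).
  S_0 = Σ v_i r_i = 1·3 + 3·3 + 4·5 + 7·0 + 7·1 = 39 ≡ 6.
  S_1 = Σ v_i α_i r_i = 1·6·3 + 3·4·3 + 4·7·5 + 7·5·0 + 7·1·1 = 201 ≡ 3.
  α_i^2 mod 11 = [3, 5, 5, 3, 1].
  S_2 = Σ v_i α_i^2 r_i = 1·3·3 + 3·5·3 + 4·5·5 + 7·3·0 + 7·1·1 = 161 ≡ 7.
  S = (6, 3, 7) ≠ 0, so r is not a codeword (an error is present).
Step 3: locate the error. For a single error e at position i, S_ℓ = v_i·e·α_i^ℓ, so α_err = S_1/S_0.
  S_0^{−1} = 6^{−1} = 2 (mod 11), so α_err = 3·2 = 6 ≡ 6 = α_1. Error position i = 1.
  Consistency check: S_2/S_1 = 7·4 = 28 ≡ 6 = α_err ✓ (single-error assumption holds).
Step 4: error magnitude e = S_0/v_1 = S_0·∏_{j≠1}(α_1 − α_j) = 6·1 = 6 ≡ 6 (mod 11).
Step 5: correct position 1: c_1 = r_1 − e = 3 − 6 ≡ 8 (mod 11). Hence c = [8, 3, 5, 0, 1].
  Check: interpolating c through the α_i gives m(x) = 4 + 8·x (degree < 2) with m(α_i) = c_i for every i, so c is indeed a codeword.
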